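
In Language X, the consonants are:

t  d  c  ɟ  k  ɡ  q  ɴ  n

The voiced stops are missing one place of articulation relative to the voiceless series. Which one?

place of articulation  voiceless  voiced  
alveolar          t         d       
palatal           c         ɟ       
velar             k         ɡ       
uvular            q         —       
Every place of articulation has a voiced member except uvular, where /ɢ/ would be expected.

uvular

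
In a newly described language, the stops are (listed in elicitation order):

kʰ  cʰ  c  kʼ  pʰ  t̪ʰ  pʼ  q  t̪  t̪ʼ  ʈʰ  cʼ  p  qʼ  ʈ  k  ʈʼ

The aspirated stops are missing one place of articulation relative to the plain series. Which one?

Plain: /p/ (bilabial), /t̪/ (dental), /ʈ/ (retroflex), /c/ (palatal), /k/ (velar), /q/ (uvular).
Aspirated: /pʰ/ (bilabial), /t̪ʰ/ (dental), /ʈʰ/ (retroflex), /cʰ/ (palatal), /kʰ/ (velar).
Ejective: /pʼ/ (bilabial), /t̪ʼ/ (dental), /ʈʼ/ (retroflex), /cʼ/ (palatal), /kʼ/ (velar), /qʼ/ (uvular).
Every place of articulation has an aspirated member except uvular, where /qʰ/ would be expected.

uvular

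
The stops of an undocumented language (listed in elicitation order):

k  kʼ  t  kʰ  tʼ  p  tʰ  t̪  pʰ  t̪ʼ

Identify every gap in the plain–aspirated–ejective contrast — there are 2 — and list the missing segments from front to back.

place of articulation  plain     aspirated  ejective
bilabial          p         pʰ        —       
dental            t̪        —         t̪ʼ     
alveolar          t         tʰ        tʼ      
velar             k         kʰ        kʼ      
Gaps, from front to back: bilabial lacks ejective (/pʼ/); dental lacks aspirated (/t̪ʰ/).

/pʼ/, /t̪ʰ/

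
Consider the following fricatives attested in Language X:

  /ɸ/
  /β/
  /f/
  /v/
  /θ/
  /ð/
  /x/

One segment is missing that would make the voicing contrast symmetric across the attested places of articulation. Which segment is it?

/ɣ/

bilabial: voiceless /ɸ/, voiced /β/.
labiodental: voiceless /f/, voiced /v/.
dental: voiceless /θ/, voiced /ð/.
velar: voiceless /x/, voiced —.
The velar row has no voiced member, so the gap is the voiced velar fricative /ɣ/.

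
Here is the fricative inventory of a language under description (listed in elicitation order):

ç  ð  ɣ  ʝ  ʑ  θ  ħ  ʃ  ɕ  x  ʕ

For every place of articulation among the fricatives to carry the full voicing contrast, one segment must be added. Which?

/ʒ/

dental: voiceless /θ/, voiced /ð/.
postalveolar: voiceless /ʃ/, voiced —.
alveolo-palatal: voiceless /ɕ/, voiced /ʑ/.
palatal: voiceless /ç/, voiced /ʝ/.
velar: voiceless /x/, voiced /ɣ/.
pharyngeal: voiceless /ħ/, voiced /ʕ/.
The postalveolar row has no voiced member, so the gap is the voiced postalveolar fricative /ʒ/.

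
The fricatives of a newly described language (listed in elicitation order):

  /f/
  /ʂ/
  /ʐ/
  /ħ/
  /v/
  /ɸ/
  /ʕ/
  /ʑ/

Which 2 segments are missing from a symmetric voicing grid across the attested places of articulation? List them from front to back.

Voiceless: /ɸ/ (bilabial), /f/ (labiodental), /ʂ/ (retroflex), /ħ/ (pharyngeal).
Voiced: /v/ (labiodental), /ʐ/ (retroflex), /ʑ/ (alveolo-palatal), /ʕ/ (pharyngeal).
Gaps, from front to back: bilabial lacks voiced (/β/); alveolo-palatal lacks voiceless (/ɕ/).

/β/, /ɕ/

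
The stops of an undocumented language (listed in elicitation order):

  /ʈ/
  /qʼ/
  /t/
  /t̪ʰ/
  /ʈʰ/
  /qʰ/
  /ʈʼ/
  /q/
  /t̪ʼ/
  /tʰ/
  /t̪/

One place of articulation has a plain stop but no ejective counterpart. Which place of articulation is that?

dental: plain /t̪/, aspirated /t̪ʰ/, ejective /t̪ʼ/.
alveolar: plain /t/, aspirated /tʰ/, ejective —.
retroflex: plain /ʈ/, aspirated /ʈʰ/, ejective /ʈʼ/.
uvular: plain /q/, aspirated /qʰ/, ejective /qʼ/.
Every place of articulation has an ejective member except alveolar, where /tʼ/ would be expected.

alveolar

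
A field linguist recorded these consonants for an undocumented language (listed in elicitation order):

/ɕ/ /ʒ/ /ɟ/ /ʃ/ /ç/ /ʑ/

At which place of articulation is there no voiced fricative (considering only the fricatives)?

postalveolar: voiceless /ʃ/, voiced /ʒ/.
alveolo-palatal: voiceless /ɕ/, voiced /ʑ/.
palatal: voiceless /ç/, voiced —.
Every place of articulation has a voiced member except palatal, where /ʝ/ would be expected.

palatal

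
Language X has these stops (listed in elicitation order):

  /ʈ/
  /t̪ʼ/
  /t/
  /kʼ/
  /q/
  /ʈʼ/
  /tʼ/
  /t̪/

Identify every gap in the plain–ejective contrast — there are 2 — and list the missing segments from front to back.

place of articulation  plain     ejective
dental            t̪        t̪ʼ     
alveolar          t         tʼ      
retroflex         ʈ         ʈʼ      
velar             —         kʼ      
uvular            q         —       
Gaps, from front to back: velar lacks plain (/k/); uvular lacks ejective (/qʼ/).

/k/, /qʼ/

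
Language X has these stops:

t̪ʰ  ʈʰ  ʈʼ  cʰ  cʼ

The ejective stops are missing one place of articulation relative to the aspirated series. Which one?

Aspirated: /t̪ʰ/ (dental), /ʈʰ/ (retroflex), /cʰ/ (palatal).
Ejective: /ʈʼ/ (retroflex), /cʼ/ (palatal).
Every place of articulation has an ejective member except dental, where /t̪ʼ/ would be expected.

dental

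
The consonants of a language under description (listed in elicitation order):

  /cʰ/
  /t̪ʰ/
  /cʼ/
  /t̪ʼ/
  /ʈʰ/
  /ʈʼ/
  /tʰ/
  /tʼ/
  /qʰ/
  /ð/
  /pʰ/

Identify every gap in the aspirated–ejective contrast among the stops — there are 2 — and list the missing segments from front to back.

/pʼ/, /qʼ/

bilabial: aspirated /pʰ/, ejective —.
dental: aspirated /t̪ʰ/, ejective /t̪ʼ/.
alveolar: aspirated /tʰ/, ejective /tʼ/.
retroflex: aspirated /ʈʰ/, ejective /ʈʼ/.
palatal: aspirated /cʰ/, ejective /cʼ/.
uvular: aspirated /qʰ/, ejective —.
Gaps, from front to back: bilabial lacks ejective (/pʼ/); uvular lacks ejective (/qʼ/).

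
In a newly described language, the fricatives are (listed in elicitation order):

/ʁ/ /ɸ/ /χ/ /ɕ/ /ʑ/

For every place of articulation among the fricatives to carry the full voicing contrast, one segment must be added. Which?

bilabial: voiceless /ɸ/, voiced —.
alveolo-palatal: voiceless /ɕ/, voiced /ʑ/.
uvular: voiceless /χ/, voiced /ʁ/.
The bilabial row has no voiced member, so the gap is the voiced bilabial fricative /β/.

/β/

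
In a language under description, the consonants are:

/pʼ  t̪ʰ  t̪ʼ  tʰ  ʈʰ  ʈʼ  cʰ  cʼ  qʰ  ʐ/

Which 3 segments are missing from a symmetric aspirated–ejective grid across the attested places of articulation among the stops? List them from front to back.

/pʰ/, /tʼ/, /qʼ/

place of articulation  aspirated  ejective
bilabial          —         pʼ      
dental            t̪ʰ       t̪ʼ     
alveolar          tʰ        —       
retroflex         ʈʰ        ʈʼ      
palatal           cʰ        cʼ      
uvular            qʰ        —       
Gaps, from front to back: bilabial lacks aspirated (/pʰ/); alveolar lacks ejective (/tʼ/); uvular lacks ejective (/qʼ/).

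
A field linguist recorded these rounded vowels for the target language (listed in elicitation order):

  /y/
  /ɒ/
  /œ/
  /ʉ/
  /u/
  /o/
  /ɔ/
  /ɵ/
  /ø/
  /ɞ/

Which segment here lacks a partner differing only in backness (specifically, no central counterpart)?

/ɒ/

High: /y/ ~ /ʉ/ ~ /u/
High-mid: /ø/ ~ /ɵ/ ~ /o/
Low-mid: /œ/ ~ /ɞ/ ~ /ɔ/
Low: only /ɒ/ (back); no central partner.
So /ɒ/ is the unpaired segment.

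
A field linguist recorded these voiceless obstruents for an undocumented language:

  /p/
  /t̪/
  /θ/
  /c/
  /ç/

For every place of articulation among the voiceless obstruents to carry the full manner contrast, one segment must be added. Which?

Stop: /p/ (bilabial), /t̪/ (dental), /c/ (palatal).
Fricative: /θ/ (dental), /ç/ (palatal).
The bilabial row has no fricative member, so the gap is the bilabial fricative /ɸ/.

/ɸ/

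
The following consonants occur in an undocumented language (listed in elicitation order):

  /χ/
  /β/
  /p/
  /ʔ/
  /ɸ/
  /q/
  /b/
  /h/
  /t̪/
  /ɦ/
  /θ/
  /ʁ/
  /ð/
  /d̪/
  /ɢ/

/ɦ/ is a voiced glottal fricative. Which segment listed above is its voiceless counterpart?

The voiceless counterpart is a voiceless glottal fricative — in this inventory, /h/.

/h/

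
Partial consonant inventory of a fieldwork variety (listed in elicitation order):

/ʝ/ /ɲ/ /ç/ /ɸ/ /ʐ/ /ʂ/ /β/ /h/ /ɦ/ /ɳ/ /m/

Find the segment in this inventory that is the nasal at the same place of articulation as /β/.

/m/

/β/ is a voiced bilabial fricative.
The nasal at the same place is a bilabial nasal — in this inventory, /m/.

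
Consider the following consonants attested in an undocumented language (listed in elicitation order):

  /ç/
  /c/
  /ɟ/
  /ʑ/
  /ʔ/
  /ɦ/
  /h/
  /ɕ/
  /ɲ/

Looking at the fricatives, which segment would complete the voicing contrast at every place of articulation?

/ʝ/

place of articulation  voiceless  voiced  
alveolo-palatal   ɕ         ʑ       
palatal           ç         —       
glottal           h         ɦ       
The palatal row has no voiced member, so the gap is the voiced palatal fricative /ʝ/.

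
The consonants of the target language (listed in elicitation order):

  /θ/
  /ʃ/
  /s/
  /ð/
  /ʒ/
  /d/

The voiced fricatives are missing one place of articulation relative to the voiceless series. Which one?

place of articulation  voiceless  voiced  
dental            θ         ð       
alveolar          s         —       
postalveolar      ʃ         ʒ       
Every place of articulation has a voiced member except alveolar, where /z/ would be expected.

alveolar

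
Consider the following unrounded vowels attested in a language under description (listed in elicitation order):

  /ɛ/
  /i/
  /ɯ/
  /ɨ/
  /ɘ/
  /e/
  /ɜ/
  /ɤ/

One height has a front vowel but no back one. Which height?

low-mid

height            front     central   back    
high              i         ɨ         ɯ       
high-mid          e         ɘ         ɤ       
low-mid           ɛ         ɜ         —       
Every height has a back member except low-mid, where /ʌ/ would be expected.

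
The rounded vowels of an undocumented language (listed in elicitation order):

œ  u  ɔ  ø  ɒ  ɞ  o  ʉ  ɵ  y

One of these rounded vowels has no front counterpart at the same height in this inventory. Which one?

/ɒ/

High: /y/ ~ /ʉ/ ~ /u/
High-mid: /ø/ ~ /ɵ/ ~ /o/
Low-mid: /œ/ ~ /ɞ/ ~ /ɔ/
Low: only /ɒ/ (back); no front partner.
So /ɒ/ is the unpaired segment.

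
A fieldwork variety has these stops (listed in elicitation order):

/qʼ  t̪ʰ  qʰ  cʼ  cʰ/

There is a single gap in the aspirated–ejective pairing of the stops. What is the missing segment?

place of articulation  aspirated  ejective
dental            t̪ʰ       —       
palatal           cʰ        cʼ      
uvular            qʰ        qʼ      
The dental row has no ejective member, so the gap is the ejective dental stop /t̪ʼ/.

/t̪ʼ/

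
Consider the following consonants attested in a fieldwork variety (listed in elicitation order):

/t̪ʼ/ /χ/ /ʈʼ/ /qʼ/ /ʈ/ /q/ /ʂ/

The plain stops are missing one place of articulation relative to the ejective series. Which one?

place of articulation  plain     ejective
dental            —         t̪ʼ     
retroflex         ʈ         ʈʼ      
uvular            q         qʼ      
Every place of articulation has a plain member except dental, where /t̪/ would be expected.

dental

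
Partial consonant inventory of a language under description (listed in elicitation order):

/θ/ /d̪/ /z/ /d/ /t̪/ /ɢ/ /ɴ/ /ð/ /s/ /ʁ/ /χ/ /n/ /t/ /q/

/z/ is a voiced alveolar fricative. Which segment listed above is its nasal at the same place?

The nasal at the same place is an alveolar nasal — in this inventory, /n/.

/n/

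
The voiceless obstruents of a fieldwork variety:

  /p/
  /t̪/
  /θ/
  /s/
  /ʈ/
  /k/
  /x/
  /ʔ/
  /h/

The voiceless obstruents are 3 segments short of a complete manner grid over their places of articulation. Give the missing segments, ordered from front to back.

bilabial: stop /p/, fricative —.
dental: stop /t̪/, fricative /θ/.
alveolar: stop —, fricative /s/.
retroflex: stop /ʈ/, fricative —.
velar: stop /k/, fricative /x/.
glottal: stop /ʔ/, fricative /h/.
Gaps, from front to back: bilabial lacks fricative (/ɸ/); alveolar lacks stop (/t/); retroflex lacks fricative (/ʂ/).

/ɸ/, /t/, /ʂ/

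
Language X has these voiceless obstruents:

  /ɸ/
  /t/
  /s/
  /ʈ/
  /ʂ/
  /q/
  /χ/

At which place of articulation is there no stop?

bilabial

bilabial: stop —, fricative /ɸ/.
alveolar: stop /t/, fricative /s/.
retroflex: stop /ʈ/, fricative /ʂ/.
uvular: stop /q/, fricative /χ/.
Every place of articulation has a stop member except bilabial, where /p/ would be expected.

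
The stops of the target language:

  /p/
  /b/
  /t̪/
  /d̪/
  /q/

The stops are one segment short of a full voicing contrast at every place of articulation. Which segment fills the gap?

place of articulation  voiceless  voiced  
bilabial          p         b       
dental            t̪        d̪      
uvular            q         —       
The uvular row has no voiced member, so the gap is the voiced uvular stop /ɢ/.

/ɢ/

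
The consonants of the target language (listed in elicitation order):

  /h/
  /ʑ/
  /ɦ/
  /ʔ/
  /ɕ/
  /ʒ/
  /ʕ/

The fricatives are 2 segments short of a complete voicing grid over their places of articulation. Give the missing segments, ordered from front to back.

postalveolar: voiceless —, voiced /ʒ/.
alveolo-palatal: voiceless /ɕ/, voiced /ʑ/.
pharyngeal: voiceless —, voiced /ʕ/.
glottal: voiceless /h/, voiced /ɦ/.
Gaps, from front to back: postalveolar lacks voiceless (/ʃ/); pharyngeal lacks voiceless (/ħ/).

/ʃ/, /ħ/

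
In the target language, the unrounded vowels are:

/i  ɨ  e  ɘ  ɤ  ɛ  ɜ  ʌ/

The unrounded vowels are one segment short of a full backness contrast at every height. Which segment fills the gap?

height            front     central   back    
high              i         ɨ         —       
high-mid          e         ɘ         ɤ       
low-mid           ɛ         ɜ         ʌ       
The high row has no back member, so the gap is the high back unrounded vowel /ɯ/.

/ɯ/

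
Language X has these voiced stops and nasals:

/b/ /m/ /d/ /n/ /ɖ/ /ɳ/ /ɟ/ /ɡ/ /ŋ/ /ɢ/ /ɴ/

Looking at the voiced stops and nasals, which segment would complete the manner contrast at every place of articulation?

place of articulation  oral stop  nasal   
bilabial          b         m       
alveolar          d         n       
retroflex         ɖ         ɳ       
palatal           ɟ         —       
velar             ɡ         ŋ       
uvular            ɢ         ɴ       
The palatal row has no nasal member, so the gap is the palatal nasal /ɲ/.

/ɲ/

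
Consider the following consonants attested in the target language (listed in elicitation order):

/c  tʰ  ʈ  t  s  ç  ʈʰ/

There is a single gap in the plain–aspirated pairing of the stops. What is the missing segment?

/cʰ/

Plain: /t/ (alveolar), /ʈ/ (retroflex), /c/ (palatal).
Aspirated: /tʰ/ (alveolar), /ʈʰ/ (retroflex).
The palatal row has no aspirated member, so the gap is the aspirated palatal stop /cʰ/.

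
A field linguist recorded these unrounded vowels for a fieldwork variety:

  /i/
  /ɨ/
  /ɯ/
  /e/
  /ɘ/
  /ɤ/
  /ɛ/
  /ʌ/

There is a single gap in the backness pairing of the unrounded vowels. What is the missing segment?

/ɜ/

height            front     central   back    
high              i         ɨ         ɯ       
high-mid          e         ɘ         ɤ       
low-mid           ɛ         —         ʌ       
The low-mid row has no central member, so the gap is the low-mid central unrounded vowel /ɜ/.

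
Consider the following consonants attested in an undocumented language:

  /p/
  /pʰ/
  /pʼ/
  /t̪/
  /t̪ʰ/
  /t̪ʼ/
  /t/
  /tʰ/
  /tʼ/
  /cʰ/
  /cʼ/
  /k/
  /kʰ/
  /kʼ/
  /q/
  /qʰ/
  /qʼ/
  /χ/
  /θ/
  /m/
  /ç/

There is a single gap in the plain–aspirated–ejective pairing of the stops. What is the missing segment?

place of articulation  plain     aspirated  ejective
bilabial          p         pʰ        pʼ      
dental            t̪        t̪ʰ       t̪ʼ     
alveolar          t         tʰ        tʼ      
palatal           —         cʰ        cʼ      
velar             k         kʰ        kʼ      
uvular            q         qʰ        qʼ      
The palatal row has no plain member, so the gap is the plain palatal stop /c/.

/c/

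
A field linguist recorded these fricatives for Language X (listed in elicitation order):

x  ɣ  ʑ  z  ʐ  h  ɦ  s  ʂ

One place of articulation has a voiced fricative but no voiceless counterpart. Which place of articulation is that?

place of articulation  voiceless  voiced  
alveolar          s         z       
retroflex         ʂ         ʐ       
alveolo-palatal   —         ʑ       
velar             x         ɣ       
glottal           h         ɦ       
Every place of articulation has a voiceless member except alveolo-palatal, where /ɕ/ would be expected.

alveolo-palatal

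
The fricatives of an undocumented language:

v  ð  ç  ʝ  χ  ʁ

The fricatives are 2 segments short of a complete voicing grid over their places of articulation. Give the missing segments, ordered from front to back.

Voiceless: /ç/ (palatal), /χ/ (uvular).
Voiced: /v/ (labiodental), /ð/ (dental), /ʝ/ (palatal), /ʁ/ (uvular).
Gaps, from front to back: labiodental lacks voiceless (/f/); dental lacks voiceless (/θ/).

/f/, /θ/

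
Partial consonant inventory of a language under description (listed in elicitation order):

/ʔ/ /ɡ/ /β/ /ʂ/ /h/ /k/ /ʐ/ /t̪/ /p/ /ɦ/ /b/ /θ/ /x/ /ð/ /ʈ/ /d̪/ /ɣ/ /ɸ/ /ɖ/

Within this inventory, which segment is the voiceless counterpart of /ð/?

/θ/

/ð/ is a voiced dental fricative.
The voiceless counterpart is a voiceless dental fricative — in this inventory, /θ/.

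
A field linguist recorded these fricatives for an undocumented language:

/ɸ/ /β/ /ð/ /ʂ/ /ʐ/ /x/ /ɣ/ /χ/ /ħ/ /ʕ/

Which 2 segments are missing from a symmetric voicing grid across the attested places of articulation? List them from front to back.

/θ/, /ʁ/

bilabial: voiceless /ɸ/, voiced /β/.
dental: voiceless —, voiced /ð/.
retroflex: voiceless /ʂ/, voiced /ʐ/.
velar: voiceless /x/, voiced /ɣ/.
uvular: voiceless /χ/, voiced —.
pharyngeal: voiceless /ħ/, voiced /ʕ/.
Gaps, from front to back: dental lacks voiceless (/θ/); uvular lacks voiced (/ʁ/).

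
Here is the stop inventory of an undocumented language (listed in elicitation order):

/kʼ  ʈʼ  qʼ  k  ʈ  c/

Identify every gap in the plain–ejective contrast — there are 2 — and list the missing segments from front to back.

place of articulation  plain     ejective
retroflex         ʈ         ʈʼ      
palatal           c         —       
velar             k         kʼ      
uvular            —         qʼ      
Gaps, from front to back: palatal lacks ejective (/cʼ/); uvular lacks plain (/q/).

/cʼ/, /q/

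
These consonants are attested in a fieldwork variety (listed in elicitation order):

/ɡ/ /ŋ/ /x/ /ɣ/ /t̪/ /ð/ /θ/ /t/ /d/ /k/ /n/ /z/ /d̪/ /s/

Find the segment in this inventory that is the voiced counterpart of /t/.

/d/

/t/ is a voiceless alveolar stop.
The voiced counterpart is a voiced alveolar stop — in this inventory, /d/.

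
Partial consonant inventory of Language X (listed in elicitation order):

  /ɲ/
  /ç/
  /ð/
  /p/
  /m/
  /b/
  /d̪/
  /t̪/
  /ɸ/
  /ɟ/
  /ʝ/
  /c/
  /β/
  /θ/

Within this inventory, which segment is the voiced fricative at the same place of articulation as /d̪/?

/d̪/ is a voiced dental stop.
The voiced fricative at the same place is a voiced dental fricative — in this inventory, /ð/.

/ð/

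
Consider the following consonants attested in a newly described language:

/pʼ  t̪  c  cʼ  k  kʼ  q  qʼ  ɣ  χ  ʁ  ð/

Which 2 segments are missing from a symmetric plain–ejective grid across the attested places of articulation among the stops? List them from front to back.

bilabial: plain —, ejective /pʼ/.
dental: plain /t̪/, ejective —.
palatal: plain /c/, ejective /cʼ/.
velar: plain /k/, ejective /kʼ/.
uvular: plain /q/, ejective /qʼ/.
Gaps, from front to back: bilabial lacks plain (/p/); dental lacks ejective (/t̪ʼ/).

/p/, /t̪ʼ/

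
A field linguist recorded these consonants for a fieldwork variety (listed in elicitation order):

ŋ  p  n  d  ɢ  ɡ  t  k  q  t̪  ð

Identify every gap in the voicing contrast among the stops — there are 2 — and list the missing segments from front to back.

/b/, /d̪/

bilabial: voiceless /p/, voiced —.
dental: voiceless /t̪/, voiced —.
alveolar: voiceless /t/, voiced /d/.
velar: voiceless /k/, voiced /ɡ/.
uvular: voiceless /q/, voiced /ɢ/.
Gaps, from front to back: bilabial lacks voiced (/b/); dental lacks voiced (/d̪/).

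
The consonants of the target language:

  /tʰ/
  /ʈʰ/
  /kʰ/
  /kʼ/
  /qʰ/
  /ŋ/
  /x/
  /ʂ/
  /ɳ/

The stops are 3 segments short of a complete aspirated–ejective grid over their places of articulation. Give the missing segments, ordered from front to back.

/tʼ/, /ʈʼ/, /qʼ/

alveolar: aspirated /tʰ/, ejective —.
retroflex: aspirated /ʈʰ/, ejective —.
velar: aspirated /kʰ/, ejective /kʼ/.
uvular: aspirated /qʰ/, ejective —.
Gaps, from front to back: alveolar lacks ejective (/tʼ/); retroflex lacks ejective (/ʈʼ/); uvular lacks ejective (/qʼ/).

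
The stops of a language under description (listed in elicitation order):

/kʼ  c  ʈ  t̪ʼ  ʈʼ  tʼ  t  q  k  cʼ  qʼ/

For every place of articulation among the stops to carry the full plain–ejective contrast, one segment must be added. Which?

dental: plain —, ejective /t̪ʼ/.
alveolar: plain /t/, ejective /tʼ/.
retroflex: plain /ʈ/, ejective /ʈʼ/.
palatal: plain /c/, ejective /cʼ/.
velar: plain /k/, ejective /kʼ/.
uvular: plain /q/, ejective /qʼ/.
The dental row has no plain member, so the gap is the plain dental stop /t̪/.

/t̪/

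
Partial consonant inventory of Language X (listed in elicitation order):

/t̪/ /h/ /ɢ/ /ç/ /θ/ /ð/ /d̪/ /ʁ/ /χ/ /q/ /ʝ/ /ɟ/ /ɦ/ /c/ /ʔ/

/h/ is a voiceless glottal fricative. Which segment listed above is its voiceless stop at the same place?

/ʔ/

The voiceless stop at the same place is a voiceless glottal stop — in this inventory, /ʔ/.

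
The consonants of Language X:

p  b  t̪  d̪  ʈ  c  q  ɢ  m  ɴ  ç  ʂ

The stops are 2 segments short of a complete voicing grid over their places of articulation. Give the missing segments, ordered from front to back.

/ɖ/, /ɟ/

Voiceless: /p/ (bilabial), /t̪/ (dental), /ʈ/ (retroflex), /c/ (palatal), /q/ (uvular).
Voiced: /b/ (bilabial), /d̪/ (dental), /ɢ/ (uvular).
Gaps, from front to back: retroflex lacks voiced (/ɖ/); palatal lacks voiced (/ɟ/).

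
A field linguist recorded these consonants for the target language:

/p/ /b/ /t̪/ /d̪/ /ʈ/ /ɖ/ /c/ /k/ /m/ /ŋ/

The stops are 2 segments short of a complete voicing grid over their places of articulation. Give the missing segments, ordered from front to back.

/ɟ/, /ɡ/

place of articulation  voiceless  voiced  
bilabial          p         b       
dental            t̪        d̪      
retroflex         ʈ         ɖ       
palatal           c         —       
velar             k         —       
Gaps, from front to back: palatal lacks voiced (/ɟ/); velar lacks voiced (/ɡ/).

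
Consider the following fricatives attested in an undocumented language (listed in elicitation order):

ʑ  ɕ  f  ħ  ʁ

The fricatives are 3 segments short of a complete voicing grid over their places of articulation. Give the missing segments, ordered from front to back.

/v/, /χ/, /ʕ/

Voiceless: /f/ (labiodental), /ɕ/ (alveolo-palatal), /ħ/ (pharyngeal).
Voiced: /ʑ/ (alveolo-palatal), /ʁ/ (uvular).
Gaps, from front to back: labiodental lacks voiced (/v/); uvular lacks voiceless (/χ/); pharyngeal lacks voiced (/ʕ/).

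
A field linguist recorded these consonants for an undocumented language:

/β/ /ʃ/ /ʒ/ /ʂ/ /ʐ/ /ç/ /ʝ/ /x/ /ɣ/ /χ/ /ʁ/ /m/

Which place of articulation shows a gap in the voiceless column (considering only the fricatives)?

bilabial: voiceless —, voiced /β/.
postalveolar: voiceless /ʃ/, voiced /ʒ/.
retroflex: voiceless /ʂ/, voiced /ʐ/.
palatal: voiceless /ç/, voiced /ʝ/.
velar: voiceless /x/, voiced /ɣ/.
uvular: voiceless /χ/, voiced /ʁ/.
Every place of articulation has a voiceless member except bilabial, where /ɸ/ would be expected.

bilabial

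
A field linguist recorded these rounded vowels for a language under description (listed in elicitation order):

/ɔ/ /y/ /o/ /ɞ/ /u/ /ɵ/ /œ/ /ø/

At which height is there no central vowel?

high

high: front /y/, central —, back /u/.
high-mid: front /ø/, central /ɵ/, back /o/.
low-mid: front /œ/, central /ɞ/, back /ɔ/.
Every height has a central member except high, where /ʉ/ would be expected.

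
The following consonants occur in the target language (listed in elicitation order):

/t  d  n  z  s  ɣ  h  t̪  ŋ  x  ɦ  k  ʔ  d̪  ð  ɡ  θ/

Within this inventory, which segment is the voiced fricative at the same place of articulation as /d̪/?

/d̪/ is a voiced dental stop.
The voiced fricative at the same place is a voiced dental fricative — in this inventory, /ð/.

/ð/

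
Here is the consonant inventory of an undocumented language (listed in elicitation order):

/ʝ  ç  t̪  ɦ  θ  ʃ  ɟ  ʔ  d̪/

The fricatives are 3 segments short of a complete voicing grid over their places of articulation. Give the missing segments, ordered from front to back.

Voiceless: /θ/ (dental), /ʃ/ (postalveolar), /ç/ (palatal).
Voiced: /ʝ/ (palatal), /ɦ/ (glottal).
Gaps, from front to back: dental lacks voiced (/ð/); postalveolar lacks voiced (/ʒ/); glottal lacks voiceless (/h/).

/ð/, /ʒ/, /h/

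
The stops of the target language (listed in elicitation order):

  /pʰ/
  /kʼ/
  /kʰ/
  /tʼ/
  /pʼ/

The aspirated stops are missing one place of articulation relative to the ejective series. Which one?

Aspirated: /pʰ/ (bilabial), /kʰ/ (velar).
Ejective: /pʼ/ (bilabial), /tʼ/ (alveolar), /kʼ/ (velar).
Every place of articulation has an aspirated member except alveolar, where /tʰ/ would be expected.

alveolar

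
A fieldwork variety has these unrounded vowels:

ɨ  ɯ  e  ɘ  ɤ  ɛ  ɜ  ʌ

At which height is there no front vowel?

Front: /e/ (high-mid), /ɛ/ (low-mid).
Central: /ɨ/ (high), /ɘ/ (high-mid), /ɜ/ (low-mid).
Back: /ɯ/ (high), /ɤ/ (high-mid), /ʌ/ (low-mid).
Every height has a front member except high, where /i/ would be expected.

high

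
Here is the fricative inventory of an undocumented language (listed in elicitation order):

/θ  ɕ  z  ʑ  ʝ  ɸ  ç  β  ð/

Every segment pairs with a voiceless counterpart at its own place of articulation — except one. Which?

/z/

Bilabial: /ɸ/ ~ /β/
Dental: /θ/ ~ /ð/
Alveolo-palatal: /ɕ/ ~ /ʑ/
Palatal: /ç/ ~ /ʝ/
Alveolar: only /z/ (voiced); no voiceless partner.
So /z/ is the unpaired segment.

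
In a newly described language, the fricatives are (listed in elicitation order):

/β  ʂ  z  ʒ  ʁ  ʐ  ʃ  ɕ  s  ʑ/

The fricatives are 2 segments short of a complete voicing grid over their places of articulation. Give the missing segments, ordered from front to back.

/ɸ/, /χ/

Voiceless: /s/ (alveolar), /ʃ/ (postalveolar), /ʂ/ (retroflex), /ɕ/ (alveolo-palatal).
Voiced: /β/ (bilabial), /z/ (alveolar), /ʒ/ (postalveolar), /ʐ/ (retroflex), /ʑ/ (alveolo-palatal), /ʁ/ (uvular).
Gaps, from front to back: bilabial lacks voiceless (/ɸ/); uvular lacks voiceless (/χ/).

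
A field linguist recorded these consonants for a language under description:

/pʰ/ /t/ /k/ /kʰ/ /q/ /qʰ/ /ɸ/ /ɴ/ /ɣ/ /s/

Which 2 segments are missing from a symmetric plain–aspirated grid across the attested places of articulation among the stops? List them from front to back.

/p/, /tʰ/

bilabial: plain —, aspirated /pʰ/.
alveolar: plain /t/, aspirated —.
velar: plain /k/, aspirated /kʰ/.
uvular: plain /q/, aspirated /qʰ/.
Gaps, from front to back: bilabial lacks plain (/p/); alveolar lacks aspirated (/tʰ/).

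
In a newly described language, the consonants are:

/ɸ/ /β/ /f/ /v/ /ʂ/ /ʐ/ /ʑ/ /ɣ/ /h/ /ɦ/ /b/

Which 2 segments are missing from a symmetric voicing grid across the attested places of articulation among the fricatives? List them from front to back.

/ɕ/, /x/

Voiceless: /ɸ/ (bilabial), /f/ (labiodental), /ʂ/ (retroflex), /h/ (glottal).
Voiced: /β/ (bilabial), /v/ (labiodental), /ʐ/ (retroflex), /ʑ/ (alveolo-palatal), /ɣ/ (velar), /ɦ/ (glottal).
Gaps, from front to back: alveolo-palatal lacks voiceless (/ɕ/); velar lacks voiceless (/x/).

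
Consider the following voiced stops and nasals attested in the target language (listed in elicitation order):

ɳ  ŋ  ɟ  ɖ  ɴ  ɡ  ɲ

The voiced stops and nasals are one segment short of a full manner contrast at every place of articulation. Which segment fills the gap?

/ɢ/

retroflex: oral stop /ɖ/, nasal /ɳ/.
palatal: oral stop /ɟ/, nasal /ɲ/.
velar: oral stop /ɡ/, nasal /ŋ/.
uvular: oral stop —, nasal /ɴ/.
The uvular row has no oral stop member, so the gap is the uvular oral stop /ɢ/.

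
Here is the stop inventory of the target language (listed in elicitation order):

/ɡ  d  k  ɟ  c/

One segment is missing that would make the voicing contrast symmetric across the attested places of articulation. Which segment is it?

Voiceless: /c/ (palatal), /k/ (velar).
Voiced: /d/ (alveolar), /ɟ/ (palatal), /ɡ/ (velar).
The alveolar row has no voiceless member, so the gap is the voiceless alveolar stop /t/.

/t/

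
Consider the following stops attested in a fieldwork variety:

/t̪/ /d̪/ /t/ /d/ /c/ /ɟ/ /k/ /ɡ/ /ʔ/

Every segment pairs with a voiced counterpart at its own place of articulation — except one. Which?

Dental: /t̪/ ~ /d̪/
Alveolar: /t/ ~ /d/
Palatal: /c/ ~ /ɟ/
Velar: /k/ ~ /ɡ/
Glottal: only /ʔ/ (voiceless); no voiced partner.
So /ʔ/ is the unpaired segment.

/ʔ/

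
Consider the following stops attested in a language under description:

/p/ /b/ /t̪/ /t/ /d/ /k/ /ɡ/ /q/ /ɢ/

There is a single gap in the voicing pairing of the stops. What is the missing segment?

place of articulation  voiceless  voiced  
bilabial          p         b       
dental            t̪        —       
alveolar          t         d       
velar             k         ɡ       
uvular            q         ɢ       
The dental row has no voiced member, so the gap is the voiced dental stop /d̪/.

/d̪/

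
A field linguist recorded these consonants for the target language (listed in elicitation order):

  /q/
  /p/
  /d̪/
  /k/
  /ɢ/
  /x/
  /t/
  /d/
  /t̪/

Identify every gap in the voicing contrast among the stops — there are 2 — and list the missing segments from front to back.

/b/, /ɡ/

bilabial: voiceless /p/, voiced —.
dental: voiceless /t̪/, voiced /d̪/.
alveolar: voiceless /t/, voiced /d/.
velar: voiceless /k/, voiced —.
uvular: voiceless /q/, voiced /ɢ/.
Gaps, from front to back: bilabial lacks voiced (/b/); velar lacks voiced (/ɡ/).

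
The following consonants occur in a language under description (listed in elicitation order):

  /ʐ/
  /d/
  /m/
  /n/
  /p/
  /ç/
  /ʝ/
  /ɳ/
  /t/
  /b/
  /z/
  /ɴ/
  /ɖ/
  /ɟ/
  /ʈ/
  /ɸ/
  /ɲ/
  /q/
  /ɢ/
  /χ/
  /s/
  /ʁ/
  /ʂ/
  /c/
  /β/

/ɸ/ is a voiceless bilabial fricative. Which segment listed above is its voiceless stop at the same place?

The voiceless stop at the same place is a voiceless bilabial stop — in this inventory, /p/.

/p/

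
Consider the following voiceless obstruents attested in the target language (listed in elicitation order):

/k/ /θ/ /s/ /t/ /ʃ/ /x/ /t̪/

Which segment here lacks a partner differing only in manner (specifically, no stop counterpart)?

/ʃ/

Dental: /t̪/ ~ /θ/
Alveolar: /t/ ~ /s/
Velar: /k/ ~ /x/
Postalveolar: only /ʃ/ (fricative); no stop partner.
So /ʃ/ is the unpaired segment.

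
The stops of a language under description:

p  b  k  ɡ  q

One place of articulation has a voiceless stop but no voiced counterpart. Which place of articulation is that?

bilabial: voiceless /p/, voiced /b/.
velar: voiceless /k/, voiced /ɡ/.
uvular: voiceless /q/, voiced —.
Every place of articulation has a voiced member except uvular, where /ɢ/ would be expected.

uvular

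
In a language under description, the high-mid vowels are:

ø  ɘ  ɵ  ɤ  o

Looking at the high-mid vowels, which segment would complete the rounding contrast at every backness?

/e/

Unrounded: /ɘ/ (central), /ɤ/ (back).
Rounded: /ø/ (front), /ɵ/ (central), /o/ (back).
The front row has no unrounded member, so the gap is the front unrounded vowel /e/.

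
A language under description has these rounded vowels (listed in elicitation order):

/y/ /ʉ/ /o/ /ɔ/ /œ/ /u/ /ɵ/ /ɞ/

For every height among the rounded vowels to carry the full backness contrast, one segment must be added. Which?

height            front     central   back    
high              y         ʉ         u       
high-mid          —         ɵ         o       
low-mid           œ         ɞ         ɔ       
The high-mid row has no front member, so the gap is the high-mid front rounded vowel /ø/.

/ø/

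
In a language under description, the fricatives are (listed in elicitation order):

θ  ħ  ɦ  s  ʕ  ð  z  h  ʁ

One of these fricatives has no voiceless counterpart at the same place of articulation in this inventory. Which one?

Dental: /θ/ ~ /ð/
Alveolar: /s/ ~ /z/
Pharyngeal: /ħ/ ~ /ʕ/
Glottal: /h/ ~ /ɦ/
Uvular: only /ʁ/ (voiced); no voiceless partner.
So /ʁ/ is the unpaired segment.

/ʁ/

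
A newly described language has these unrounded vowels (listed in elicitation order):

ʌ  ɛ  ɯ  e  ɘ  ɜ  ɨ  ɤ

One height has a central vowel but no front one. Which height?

high

high: front —, central /ɨ/, back /ɯ/.
high-mid: front /e/, central /ɘ/, back /ɤ/.
low-mid: front /ɛ/, central /ɜ/, back /ʌ/.
Every height has a front member except high, where /i/ would be expected.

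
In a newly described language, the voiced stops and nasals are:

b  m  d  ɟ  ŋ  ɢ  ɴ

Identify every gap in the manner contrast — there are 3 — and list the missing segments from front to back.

/n/, /ɲ/, /ɡ/

bilabial: oral stop /b/, nasal /m/.
alveolar: oral stop /d/, nasal —.
palatal: oral stop /ɟ/, nasal —.
velar: oral stop —, nasal /ŋ/.
uvular: oral stop /ɢ/, nasal /ɴ/.
Gaps, from front to back: alveolar lacks nasal (/n/); palatal lacks nasal (/ɲ/); velar lacks oral stop (/ɡ/).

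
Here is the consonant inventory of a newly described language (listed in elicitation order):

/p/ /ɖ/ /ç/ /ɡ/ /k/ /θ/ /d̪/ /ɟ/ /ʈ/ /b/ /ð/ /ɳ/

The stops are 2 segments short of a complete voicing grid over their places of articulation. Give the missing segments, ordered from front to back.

/t̪/, /c/

bilabial: voiceless /p/, voiced /b/.
dental: voiceless —, voiced /d̪/.
retroflex: voiceless /ʈ/, voiced /ɖ/.
palatal: voiceless —, voiced /ɟ/.
velar: voiceless /k/, voiced /ɡ/.
Gaps, from front to back: dental lacks voiceless (/t̪/); palatal lacks voiceless (/c/).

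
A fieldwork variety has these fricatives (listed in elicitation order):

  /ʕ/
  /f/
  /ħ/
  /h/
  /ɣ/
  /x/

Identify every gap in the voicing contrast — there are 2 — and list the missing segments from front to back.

/v/, /ɦ/

Voiceless: /f/ (labiodental), /x/ (velar), /ħ/ (pharyngeal), /h/ (glottal).
Voiced: /ɣ/ (velar), /ʕ/ (pharyngeal).
Gaps, from front to back: labiodental lacks voiced (/v/); glottal lacks voiced (/ɦ/).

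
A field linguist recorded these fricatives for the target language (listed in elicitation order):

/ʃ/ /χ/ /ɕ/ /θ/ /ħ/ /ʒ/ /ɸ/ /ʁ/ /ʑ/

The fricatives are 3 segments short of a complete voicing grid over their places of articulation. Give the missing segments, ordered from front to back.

bilabial: voiceless /ɸ/, voiced —.
dental: voiceless /θ/, voiced —.
postalveolar: voiceless /ʃ/, voiced /ʒ/.
alveolo-palatal: voiceless /ɕ/, voiced /ʑ/.
uvular: voiceless /χ/, voiced /ʁ/.
pharyngeal: voiceless /ħ/, voiced —.
Gaps, from front to back: bilabial lacks voiced (/β/); dental lacks voiced (/ð/); pharyngeal lacks voiced (/ʕ/).

/β/, /ð/, /ʕ/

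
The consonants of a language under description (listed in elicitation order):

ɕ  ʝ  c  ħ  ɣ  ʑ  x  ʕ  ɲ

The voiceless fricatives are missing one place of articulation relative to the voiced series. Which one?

place of articulation  voiceless  voiced  
alveolo-palatal   ɕ         ʑ       
palatal           —         ʝ       
velar             x         ɣ       
pharyngeal        ħ         ʕ       
Every place of articulation has a voiceless member except palatal, where /ç/ would be expected.

palatal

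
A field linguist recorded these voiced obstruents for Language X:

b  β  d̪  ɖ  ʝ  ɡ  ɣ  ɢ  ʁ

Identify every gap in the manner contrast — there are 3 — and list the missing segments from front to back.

/ð/, /ʐ/, /ɟ/

bilabial: stop /b/, fricative /β/.
dental: stop /d̪/, fricative —.
retroflex: stop /ɖ/, fricative —.
palatal: stop —, fricative /ʝ/.
velar: stop /ɡ/, fricative /ɣ/.
uvular: stop /ɢ/, fricative /ʁ/.
Gaps, from front to back: dental lacks fricative (/ð/); retroflex lacks fricative (/ʐ/); palatal lacks stop (/ɟ/).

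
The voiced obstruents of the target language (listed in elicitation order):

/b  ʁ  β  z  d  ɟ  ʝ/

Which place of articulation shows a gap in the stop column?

bilabial: stop /b/, fricative /β/.
alveolar: stop /d/, fricative /z/.
palatal: stop /ɟ/, fricative /ʝ/.
uvular: stop —, fricative /ʁ/.
Every place of articulation has a stop member except uvular, where /ɢ/ would be expected.

uvular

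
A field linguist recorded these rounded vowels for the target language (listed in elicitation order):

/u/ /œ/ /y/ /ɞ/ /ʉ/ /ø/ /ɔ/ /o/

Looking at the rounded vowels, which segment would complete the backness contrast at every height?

/ɵ/

high: front /y/, central /ʉ/, back /u/.
high-mid: front /ø/, central —, back /o/.
low-mid: front /œ/, central /ɞ/, back /ɔ/.
The high-mid row has no central member, so the gap is the high-mid central rounded vowel /ɵ/.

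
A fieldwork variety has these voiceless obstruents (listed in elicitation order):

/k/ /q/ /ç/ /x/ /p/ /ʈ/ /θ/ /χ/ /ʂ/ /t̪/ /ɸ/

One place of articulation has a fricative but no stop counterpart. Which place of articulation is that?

bilabial: stop /p/, fricative /ɸ/.
dental: stop /t̪/, fricative /θ/.
retroflex: stop /ʈ/, fricative /ʂ/.
palatal: stop —, fricative /ç/.
velar: stop /k/, fricative /x/.
uvular: stop /q/, fricative /χ/.
Every place of articulation has a stop member except palatal, where /c/ would be expected.

palatal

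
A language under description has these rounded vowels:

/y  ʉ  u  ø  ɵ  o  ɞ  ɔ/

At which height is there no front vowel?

Front: /y/ (high), /ø/ (high-mid).
Central: /ʉ/ (high), /ɵ/ (high-mid), /ɞ/ (low-mid).
Back: /u/ (high), /o/ (high-mid), /ɔ/ (low-mid).
Every height has a front member except low-mid, where /œ/ would be expected.

low-mid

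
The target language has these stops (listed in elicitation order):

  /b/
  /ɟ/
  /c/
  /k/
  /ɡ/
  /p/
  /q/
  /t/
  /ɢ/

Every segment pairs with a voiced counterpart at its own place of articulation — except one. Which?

/t/

Bilabial: /p/ ~ /b/
Palatal: /c/ ~ /ɟ/
Velar: /k/ ~ /ɡ/
Uvular: /q/ ~ /ɢ/
Alveolar: only /t/ (voiceless); no voiced partner.
So /t/ is the unpaired segment.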